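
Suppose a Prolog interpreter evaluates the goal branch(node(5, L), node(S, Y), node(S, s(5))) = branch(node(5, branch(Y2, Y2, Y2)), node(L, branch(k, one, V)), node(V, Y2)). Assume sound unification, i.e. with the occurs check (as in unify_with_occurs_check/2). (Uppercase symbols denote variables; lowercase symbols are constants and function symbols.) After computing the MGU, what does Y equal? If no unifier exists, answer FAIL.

Decompose branch/3: node(5, L) = node(5, branch(Y2, Y2, Y2)),  node(S, Y) = node(L, branch(k, one, V)),  node(S, s(5)) = node(V, Y2).
Decompose node/2: 5 = 5,  L = branch(Y2, Y2, Y2).
Delete trivial equation 5 = 5.
Bind L := branch(Y2, Y2, Y2); substituting into the one remaining equation that mentions L gives: node(S, Y) = node(branch(Y2, Y2, Y2), branch(k, one, V)).
Decompose node/2: S = branch(Y2, Y2, Y2),  Y = branch(k, one, V).
Bind S := branch(Y2, Y2, Y2); substituting into the one remaining equation that mentions S gives: node(branch(Y2, Y2, Y2), s(5)) = node(V, Y2).
Bind Y := branch(k, one, V); no other remaining equation mentions Y.
Decompose node/2: branch(Y2, Y2, Y2) = V,  s(5) = Y2.
Bind V := branch(Y2, Y2, Y2); no other remaining equation mentions V. Substituting into the earlier binding gives Y := branch(k, one, branch(Y2, Y2, Y2)).
Bind Y2 := s(5). Substituting into the earlier bindings gives L := branch(s(5), s(5), s(5)), S := branch(s(5), s(5), s(5)), Y := branch(k, one, branch(s(5), s(5), s(5))), V := branch(s(5), s(5), s(5)).
MGU = { L ↦ branch(s(5), s(5), s(5)), S ↦ branch(s(5), s(5), s(5)), Y ↦ branch(k, one, branch(s(5), s(5), s(5))), V ↦ branch(s(5), s(5), s(5)), Y2 ↦ s(5) }, so Y ↦ branch(k, one, branch(s(5), s(5), s(5))).

branch(k, one, branch(s(5), s(5), s(5)))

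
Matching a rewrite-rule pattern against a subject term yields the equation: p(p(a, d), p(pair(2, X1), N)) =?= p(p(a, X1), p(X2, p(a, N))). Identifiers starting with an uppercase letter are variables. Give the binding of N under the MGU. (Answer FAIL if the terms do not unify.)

FAIL

Decompose p/2: p(a, d) =?= p(a, X1),  p(pair(2, X1), N) =?= p(X2, p(a, N)).
Decompose p/2: a =?= a,  d =?= X1.
Delete trivial equation a =?= a.
Bind X1 := d; substituting into the remaining equation gives: p(pair(2, d), N) =?= p(X2, p(a, N)).
Decompose p/2: pair(2, d) =?= X2,  N =?= p(a, N).
Bind X2 := pair(2, d); no other remaining equation mentions X2.
Occurs check fails: N occurs in p(a, N); the equation N =?= p(a, N) has no finite solution.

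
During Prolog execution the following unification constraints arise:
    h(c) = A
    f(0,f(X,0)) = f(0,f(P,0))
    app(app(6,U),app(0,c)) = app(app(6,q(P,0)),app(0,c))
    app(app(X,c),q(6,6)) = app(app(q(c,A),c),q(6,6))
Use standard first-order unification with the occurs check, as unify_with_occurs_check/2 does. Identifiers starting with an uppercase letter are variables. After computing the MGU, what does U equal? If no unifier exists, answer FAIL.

q(q(c,h(c)),0)

Bind A := h(c); substituting into the one remaining equation that mentions A gives: app(app(X,c),q(6,6)) = app(app(q(c,h(c)),c),q(6,6)).
Decompose f/2: 0 = 0,  f(X,0) = f(P,0).
Delete trivial equation 0 = 0.
Decompose f/2: X = P,  0 = 0.
Bind X := P; substituting into the one remaining equation that mentions X gives: app(app(P,c),q(6,6)) = app(app(q(c,h(c)),c),q(6,6)).
Delete trivial equation 0 = 0.
Decompose app/2: app(6,U) = app(6,q(P,0)),  app(0,c) = app(0,c).
Decompose app/2: 6 = 6,  U = q(P,0).
Delete trivial equation 6 = 6.
Bind U := q(P,0); no other remaining equation mentions U.
Delete trivial equation app(0,c) = app(0,c).
Decompose app/2: app(P,c) = app(q(c,h(c)),c),  q(6,6) = q(6,6).
Decompose app/2: P = q(c,h(c)),  c = c.
Bind P := q(c,h(c)); no other remaining equation mentions P. Substituting into the earlier bindings gives X := q(c,h(c)), U := q(q(c,h(c)),0).
Delete trivial equation c = c.
Delete trivial equation q(6,6) = q(6,6).
MGU = { A -> h(c), X -> q(c,h(c)), U -> q(q(c,h(c)),0), P -> q(c,h(c)) }, so U -> q(q(c,h(c)),0).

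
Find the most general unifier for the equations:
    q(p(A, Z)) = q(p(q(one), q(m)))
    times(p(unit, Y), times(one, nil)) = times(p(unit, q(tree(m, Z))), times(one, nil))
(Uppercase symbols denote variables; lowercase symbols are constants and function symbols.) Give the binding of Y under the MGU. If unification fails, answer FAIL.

q(tree(m, q(m)))

Decompose q/1: p(A, Z) = p(q(one), q(m)).
Decompose p/2: A = q(one),  Z = q(m).
Bind A := q(one); no other remaining equation mentions A.
Bind Z := q(m); substituting into the remaining equation gives: times(p(unit, Y), times(one, nil)) = times(p(unit, q(tree(m, q(m)))), times(one, nil)).
Decompose times/2: p(unit, Y) = p(unit, q(tree(m, q(m)))),  times(one, nil) = times(one, nil).
Decompose p/2: unit = unit,  Y = q(tree(m, q(m))).
Delete trivial equation unit = unit.
Bind Y := q(tree(m, q(m))); no other remaining equation mentions Y.
Delete trivial equation times(one, nil) = times(one, nil).
MGU = { A -> q(one), Z -> q(m), Y -> q(tree(m, q(m))) }, so Y -> q(tree(m, q(m))).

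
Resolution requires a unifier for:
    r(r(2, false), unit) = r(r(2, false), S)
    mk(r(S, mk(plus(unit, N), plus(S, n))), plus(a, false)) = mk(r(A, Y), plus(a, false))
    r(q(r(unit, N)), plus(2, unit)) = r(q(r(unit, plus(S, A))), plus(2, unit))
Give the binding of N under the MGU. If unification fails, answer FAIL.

Decompose r/2: r(2, false) = r(2, false),  unit = S.
Delete trivial equation r(2, false) = r(2, false).
Bind S := unit; substituting into the remaining equations gives: mk(r(unit, mk(plus(unit, N), plus(unit, n))), plus(a, false)) = mk(r(A, Y), plus(a, false)),  r(q(r(unit, N)), plus(2, unit)) = r(q(r(unit, plus(unit, A))), plus(2, unit)).
Decompose mk/2: r(unit, mk(plus(unit, N), plus(unit, n))) = r(A, Y),  plus(a, false) = plus(a, false).
Decompose r/2: unit = A,  mk(plus(unit, N), plus(unit, n)) = Y.
Bind A := unit; substituting into the one remaining equation that mentions A gives: r(q(r(unit, N)), plus(2, unit)) = r(q(r(unit, plus(unit, unit))), plus(2, unit)).
Bind Y := mk(plus(unit, N), plus(unit, n)); no other remaining equation mentions Y.
Delete trivial equation plus(a, false) = plus(a, false).
Decompose r/2: q(r(unit, N)) = q(r(unit, plus(unit, unit))),  plus(2, unit) = plus(2, unit).
Decompose q/1: r(unit, N) = r(unit, plus(unit, unit)).
Decompose r/2: unit = unit,  N = plus(unit, unit).
Delete trivial equation unit = unit.
Bind N := plus(unit, unit); no other remaining equation mentions N. Substituting into the earlier binding gives Y := mk(plus(unit, plus(unit, unit)), plus(unit, n)).
Delete trivial equation plus(2, unit) = plus(2, unit).
MGU = { S ↦ unit, A ↦ unit, Y ↦ mk(plus(unit, plus(unit, unit)), plus(unit, n)), N ↦ plus(unit, unit) }, so N ↦ plus(unit, unit).

plus(unit, unit)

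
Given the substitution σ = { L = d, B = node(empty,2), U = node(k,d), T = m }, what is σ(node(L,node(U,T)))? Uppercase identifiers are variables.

Replace each occurrence of L with d.
Replace each occurrence of U with node(k,d).
Replace each occurrence of T with m.
Result: node(d,node(node(k,d),m)).

node(d,node(node(k,d),m))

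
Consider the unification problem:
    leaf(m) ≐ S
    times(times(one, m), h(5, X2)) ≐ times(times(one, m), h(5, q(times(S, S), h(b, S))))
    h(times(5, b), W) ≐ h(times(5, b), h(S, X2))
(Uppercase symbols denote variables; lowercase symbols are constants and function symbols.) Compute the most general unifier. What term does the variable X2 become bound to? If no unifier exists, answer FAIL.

q(times(leaf(m), leaf(m)), h(b, leaf(m)))

Bind S := leaf(m); substituting into the remaining equations gives: times(times(one, m), h(5, X2)) ≐ times(times(one, m), h(5, q(times(leaf(m), leaf(m)), h(b, leaf(m))))),  h(times(5, b), W) ≐ h(times(5, b), h(leaf(m), X2)).
Decompose times/2: times(one, m) ≐ times(one, m),  h(5, X2) ≐ h(5, q(times(leaf(m), leaf(m)), h(b, leaf(m)))).
Delete trivial equation times(one, m) ≐ times(one, m).
Decompose h/2: 5 ≐ 5,  X2 ≐ q(times(leaf(m), leaf(m)), h(b, leaf(m))).
Delete trivial equation 5 ≐ 5.
Bind X2 := q(times(leaf(m), leaf(m)), h(b, leaf(m))); substituting into the remaining equation gives: h(times(5, b), W) ≐ h(times(5, b), h(leaf(m), q(times(leaf(m), leaf(m)), h(b, leaf(m))))).
Decompose h/2: times(5, b) ≐ times(5, b),  W ≐ h(leaf(m), q(times(leaf(m), leaf(m)), h(b, leaf(m)))).
Delete trivial equation times(5, b) ≐ times(5, b).
Bind W := h(leaf(m), q(times(leaf(m), leaf(m)), h(b, leaf(m)))).
MGU = { S -> leaf(m), X2 -> q(times(leaf(m), leaf(m)), h(b, leaf(m))), W -> h(leaf(m), q(times(leaf(m), leaf(m)), h(b, leaf(m)))) }, so X2 -> q(times(leaf(m), leaf(m)), h(b, leaf(m))).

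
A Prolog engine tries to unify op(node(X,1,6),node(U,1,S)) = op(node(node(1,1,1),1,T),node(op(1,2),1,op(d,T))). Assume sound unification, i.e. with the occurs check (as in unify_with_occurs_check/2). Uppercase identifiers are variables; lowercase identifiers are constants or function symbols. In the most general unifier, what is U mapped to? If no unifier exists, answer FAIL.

Decompose op/2: node(X,1,6) = node(node(1,1,1),1,T),  node(U,1,S) = node(op(1,2),1,op(d,T)).
Decompose node/3: X = node(1,1,1),  1 = 1,  6 = T.
Bind X := node(1,1,1); no other remaining equation mentions X.
Delete trivial equation 1 = 1.
Bind T := 6; substituting into the remaining equation gives: node(U,1,S) = node(op(1,2),1,op(d,6)).
Decompose node/3: U = op(1,2),  1 = 1,  S = op(d,6).
Bind U := op(1,2); no other remaining equation mentions U.
Delete trivial equation 1 = 1.
Bind S := op(d,6).
MGU = { X -> node(1,1,1), T -> 6, U -> op(1,2), S -> op(d,6) }, so U -> op(1,2).

op(1,2)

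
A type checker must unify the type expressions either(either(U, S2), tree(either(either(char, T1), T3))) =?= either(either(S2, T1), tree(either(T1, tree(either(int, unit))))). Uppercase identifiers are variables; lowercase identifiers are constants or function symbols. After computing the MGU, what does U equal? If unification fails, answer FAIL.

Decompose either/2: either(U, S2) =?= either(S2, T1),  tree(either(either(char, T1), T3)) =?= tree(either(T1, tree(either(int, unit)))).
Decompose either/2: U =?= S2,  S2 =?= T1.
Bind U := S2; no other remaining equation mentions U.
Bind S2 := T1; no other remaining equation mentions S2. Substituting into the earlier binding gives U := T1.
Decompose tree/1: either(either(char, T1), T3) =?= either(T1, tree(either(int, unit))).
Decompose either/2: either(char, T1) =?= T1,  T3 =?= tree(either(int, unit)).
Occurs check fails: T1 occurs in either(char, T1); the equation T1 =?= either(char, T1) has no finite solution.

FAIL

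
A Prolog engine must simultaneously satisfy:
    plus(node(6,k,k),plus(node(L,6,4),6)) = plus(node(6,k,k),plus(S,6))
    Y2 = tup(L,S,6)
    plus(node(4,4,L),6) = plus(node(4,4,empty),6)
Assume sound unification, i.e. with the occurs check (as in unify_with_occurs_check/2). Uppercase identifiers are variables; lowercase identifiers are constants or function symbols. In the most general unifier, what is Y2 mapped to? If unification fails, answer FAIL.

tup(empty,node(empty,6,4),6)

Decompose plus/2: node(6,k,k) = node(6,k,k),  plus(node(L,6,4),6) = plus(S,6).
Delete trivial equation node(6,k,k) = node(6,k,k).
Decompose plus/2: node(L,6,4) = S,  6 = 6.
Bind S := node(L,6,4); substituting into the one remaining equation that mentions S gives: Y2 = tup(L,node(L,6,4),6).
Delete trivial equation 6 = 6.
Bind Y2 := tup(L,node(L,6,4),6); no other remaining equation mentions Y2.
Decompose plus/2: node(4,4,L) = node(4,4,empty),  6 = 6.
Decompose node/3: 4 = 4,  4 = 4,  L = empty.
Delete trivial equation 4 = 4.
Delete trivial equation 4 = 4.
Bind L := empty; no other remaining equation mentions L. Substituting into the earlier bindings gives S := node(empty,6,4), Y2 := tup(empty,node(empty,6,4),6).
Delete trivial equation 6 = 6.
MGU = { S ↦ node(empty,6,4), Y2 ↦ tup(empty,node(empty,6,4),6), L ↦ empty }, so Y2 ↦ tup(empty,node(empty,6,4),6).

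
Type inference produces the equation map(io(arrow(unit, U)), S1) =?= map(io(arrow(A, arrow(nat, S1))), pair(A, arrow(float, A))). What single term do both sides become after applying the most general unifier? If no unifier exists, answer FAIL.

Decompose map/2: io(arrow(unit, U)) =?= io(arrow(A, arrow(nat, S1))),  S1 =?= pair(A, arrow(float, A)).
Decompose io/1: arrow(unit, U) =?= arrow(A, arrow(nat, S1)).
Decompose arrow/2: unit =?= A,  U =?= arrow(nat, S1).
Bind A := unit; substituting into the one remaining equation that mentions A gives: S1 =?= pair(unit, arrow(float, unit)).
Bind U := arrow(nat, S1); no other remaining equation mentions U.
Bind S1 := pair(unit, arrow(float, unit)). Substituting into the earlier binding gives U := arrow(nat, pair(unit, arrow(float, unit))).
Applying the MGU to either side gives map(io(arrow(unit, arrow(nat, pair(unit, arrow(float, unit))))), pair(unit, arrow(float, unit))).

map(io(arrow(unit, arrow(nat, pair(unit, arrow(float, unit))))), pair(unit, arrow(float, unit)))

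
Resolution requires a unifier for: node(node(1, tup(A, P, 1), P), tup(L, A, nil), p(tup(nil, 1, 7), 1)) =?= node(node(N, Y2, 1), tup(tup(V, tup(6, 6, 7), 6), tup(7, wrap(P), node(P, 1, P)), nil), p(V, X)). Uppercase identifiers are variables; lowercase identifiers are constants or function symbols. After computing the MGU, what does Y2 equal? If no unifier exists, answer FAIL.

Decompose node/3: node(1, tup(A, P, 1), P) =?= node(N, Y2, 1),  tup(L, A, nil) =?= tup(tup(V, tup(6, 6, 7), 6), tup(7, wrap(P), node(P, 1, P)), nil),  p(tup(nil, 1, 7), 1) =?= p(V, X).
Decompose node/3: 1 =?= N,  tup(A, P, 1) =?= Y2,  P =?= 1.
Bind N := 1; no other remaining equation mentions N.
Bind Y2 := tup(A, P, 1); no other remaining equation mentions Y2.
Bind P := 1; substituting into the one remaining equation that mentions P gives: tup(L, A, nil) =?= tup(tup(V, tup(6, 6, 7), 6), tup(7, wrap(1), node(1, 1, 1)), nil). Substituting into the earlier binding gives Y2 := tup(A, 1, 1).
Decompose tup/3: L =?= tup(V, tup(6, 6, 7), 6),  A =?= tup(7, wrap(1), node(1, 1, 1)),  nil =?= nil.
Bind L := tup(V, tup(6, 6, 7), 6); no other remaining equation mentions L.
Bind A := tup(7, wrap(1), node(1, 1, 1)); no other remaining equation mentions A. Substituting into the earlier binding gives Y2 := tup(tup(7, wrap(1), node(1, 1, 1)), 1, 1).
Delete trivial equation nil =?= nil.
Decompose p/2: tup(nil, 1, 7) =?= V,  1 =?= X.
Bind V := tup(nil, 1, 7); no other remaining equation mentions V. Substituting into the earlier binding gives L := tup(tup(nil, 1, 7), tup(6, 6, 7), 6).
Bind X := 1.
MGU = { N := 1, Y2 := tup(tup(7, wrap(1), node(1, 1, 1)), 1, 1), P := 1, L := tup(tup(nil, 1, 7), tup(6, 6, 7), 6), A := tup(7, wrap(1), node(1, 1, 1)), V := tup(nil, 1, 7), X := 1 }, so Y2 := tup(tup(7, wrap(1), node(1, 1, 1)), 1, 1).

tup(tup(7, wrap(1), node(1, 1, 1)), 1, 1)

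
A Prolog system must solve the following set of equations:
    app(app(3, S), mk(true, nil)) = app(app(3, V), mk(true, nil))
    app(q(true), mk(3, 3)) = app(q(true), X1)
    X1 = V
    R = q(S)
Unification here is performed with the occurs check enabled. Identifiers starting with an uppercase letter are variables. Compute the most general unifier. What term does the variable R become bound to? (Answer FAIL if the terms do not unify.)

q(mk(3, 3))

Decompose app/2: app(3, S) = app(3, V),  mk(true, nil) = mk(true, nil).
Decompose app/2: 3 = 3,  S = V.
Delete trivial equation 3 = 3.
Bind S := V; substituting into the one remaining equation that mentions S gives: R = q(V).
Delete trivial equation mk(true, nil) = mk(true, nil).
Decompose app/2: q(true) = q(true),  mk(3, 3) = X1.
Delete trivial equation q(true) = q(true).
Bind X1 := mk(3, 3); substituting into the one remaining equation that mentions X1 gives: mk(3, 3) = V.
Bind V := mk(3, 3); substituting into the remaining equation gives: R = q(mk(3, 3)). Substituting into the earlier binding gives S := mk(3, 3).
Bind R := q(mk(3, 3)).
MGU = { S -> mk(3, 3), X1 -> mk(3, 3), V -> mk(3, 3), R -> q(mk(3, 3)) }, so R -> q(mk(3, 3)).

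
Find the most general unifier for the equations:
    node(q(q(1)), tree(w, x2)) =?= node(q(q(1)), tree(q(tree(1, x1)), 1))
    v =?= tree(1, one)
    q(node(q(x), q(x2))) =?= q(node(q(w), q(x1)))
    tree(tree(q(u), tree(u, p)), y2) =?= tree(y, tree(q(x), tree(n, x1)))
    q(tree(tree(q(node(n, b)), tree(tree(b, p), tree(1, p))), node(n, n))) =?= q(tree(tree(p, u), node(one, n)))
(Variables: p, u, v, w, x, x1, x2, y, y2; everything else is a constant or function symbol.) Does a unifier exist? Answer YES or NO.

NO

Decompose node/2: q(q(1)) =?= q(q(1)),  tree(w, x2) =?= tree(q(tree(1, x1)), 1).
Delete trivial equation q(q(1)) =?= q(q(1)).
Decompose tree/2: w =?= q(tree(1, x1)),  x2 =?= 1.
Bind w := q(tree(1, x1)); substituting into the one remaining equation that mentions w gives: q(node(q(x), q(x2))) =?= q(node(q(q(tree(1, x1))), q(x1))).
Bind x2 := 1; substituting into the one remaining equation that mentions x2 gives: q(node(q(x), q(1))) =?= q(node(q(q(tree(1, x1))), q(x1))).
Bind v := tree(1, one); no other remaining equation mentions v.
Decompose q/1: node(q(x), q(1)) =?= node(q(q(tree(1, x1))), q(x1)).
Decompose node/2: q(x) =?= q(q(tree(1, x1))),  q(1) =?= q(x1).
Decompose q/1: x =?= q(tree(1, x1)).
Bind x := q(tree(1, x1)); substituting into the one remaining equation that mentions x gives: tree(tree(q(u), tree(u, p)), y2) =?= tree(y, tree(q(q(tree(1, x1))), tree(n, x1))).
Decompose q/1: 1 =?= x1.
Bind x1 := 1; substituting into the one remaining equation that mentions x1 gives: tree(tree(q(u), tree(u, p)), y2) =?= tree(y, tree(q(q(tree(1, 1))), tree(n, 1))). Substituting into the earlier bindings gives w := q(tree(1, 1)), x := q(tree(1, 1)).
Decompose tree/2: tree(q(u), tree(u, p)) =?= y,  y2 =?= tree(q(q(tree(1, 1))), tree(n, 1)).
Bind y := tree(q(u), tree(u, p)); no other remaining equation mentions y.
Bind y2 := tree(q(q(tree(1, 1))), tree(n, 1)); no other remaining equation mentions y2.
Decompose q/1: tree(tree(q(node(n, b)), tree(tree(b, p), tree(1, p))), node(n, n)) =?= tree(tree(p, u), node(one, n)).
Decompose tree/2: tree(q(node(n, b)), tree(tree(b, p), tree(1, p))) =?= tree(p, u),  node(n, n) =?= node(one, n).
Decompose tree/2: q(node(n, b)) =?= p,  tree(tree(b, p), tree(1, p)) =?= u.
Bind p := q(node(n, b)); substituting into the one remaining equation that mentions p gives: tree(tree(b, q(node(n, b))), tree(1, q(node(n, b)))) =?= u. Substituting into the earlier binding gives y := tree(q(u), tree(u, q(node(n, b)))).
Bind u := tree(tree(b, q(node(n, b))), tree(1, q(node(n, b)))); no other remaining equation mentions u. Substituting into the earlier binding gives y := tree(q(tree(tree(b, q(node(n, b))), tree(1, q(node(n, b))))), tree(tree(tree(b, q(node(n, b))), tree(1, q(node(n, b)))), q(node(n, b)))).
Decompose node/2: n =?= one,  n =?= n.
Clash: constants n and one differ; no unifier exists.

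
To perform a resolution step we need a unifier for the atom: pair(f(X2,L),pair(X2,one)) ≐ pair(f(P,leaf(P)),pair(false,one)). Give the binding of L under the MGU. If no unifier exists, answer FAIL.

Decompose pair/2: f(X2,L) ≐ f(P,leaf(P)),  pair(X2,one) ≐ pair(false,one).
Decompose f/2: X2 ≐ P,  L ≐ leaf(P).
Bind X2 := P; substituting into the one remaining equation that mentions X2 gives: pair(P,one) ≐ pair(false,one).
Bind L := leaf(P); no other remaining equation mentions L.
Decompose pair/2: P ≐ false,  one ≐ one.
Bind P := false; no other remaining equation mentions P. Substituting into the earlier bindings gives X2 := false, L := leaf(false).
Delete trivial equation one ≐ one.
MGU = { X2 -> false, L -> leaf(false), P -> false }, so L -> leaf(false).

leaf(false)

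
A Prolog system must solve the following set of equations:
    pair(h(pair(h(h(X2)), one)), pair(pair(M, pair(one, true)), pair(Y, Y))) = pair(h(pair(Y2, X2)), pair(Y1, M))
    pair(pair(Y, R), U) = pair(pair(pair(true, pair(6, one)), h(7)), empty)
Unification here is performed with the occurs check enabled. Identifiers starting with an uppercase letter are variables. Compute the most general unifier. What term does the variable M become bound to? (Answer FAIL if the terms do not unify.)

pair(pair(true, pair(6, one)), pair(true, pair(6, one)))

Decompose pair/2: h(pair(h(h(X2)), one)) = h(pair(Y2, X2)),  pair(pair(M, pair(one, true)), pair(Y, Y)) = pair(Y1, M).
Decompose h/1: pair(h(h(X2)), one) = pair(Y2, X2).
Decompose pair/2: h(h(X2)) = Y2,  one = X2.
Bind Y2 := h(h(X2)); no other remaining equation mentions Y2.
Bind X2 := one; no other remaining equation mentions X2. Substituting into the earlier binding gives Y2 := h(h(one)).
Decompose pair/2: pair(M, pair(one, true)) = Y1,  pair(Y, Y) = M.
Bind Y1 := pair(M, pair(one, true)); no other remaining equation mentions Y1.
Bind M := pair(Y, Y); no other remaining equation mentions M. Substituting into the earlier binding gives Y1 := pair(pair(Y, Y), pair(one, true)).
Decompose pair/2: pair(Y, R) = pair(pair(true, pair(6, one)), h(7)),  U = empty.
Decompose pair/2: Y = pair(true, pair(6, one)),  R = h(7).
Bind Y := pair(true, pair(6, one)); no other remaining equation mentions Y. Substituting into the earlier bindings gives Y1 := pair(pair(pair(true, pair(6, one)), pair(true, pair(6, one))), pair(one, true)), M := pair(pair(true, pair(6, one)), pair(true, pair(6, one))).
Bind R := h(7); no other remaining equation mentions R.
Bind U := empty.
MGU = { Y2 = h(h(one)), X2 = one, Y1 = pair(pair(pair(true, pair(6, one)), pair(true, pair(6, one))), pair(one, true)), M = pair(pair(true, pair(6, one)), pair(true, pair(6, one))), Y = pair(true, pair(6, one)), R = h(7), U = empty }, so M = pair(pair(true, pair(6, one)), pair(true, pair(6, one))).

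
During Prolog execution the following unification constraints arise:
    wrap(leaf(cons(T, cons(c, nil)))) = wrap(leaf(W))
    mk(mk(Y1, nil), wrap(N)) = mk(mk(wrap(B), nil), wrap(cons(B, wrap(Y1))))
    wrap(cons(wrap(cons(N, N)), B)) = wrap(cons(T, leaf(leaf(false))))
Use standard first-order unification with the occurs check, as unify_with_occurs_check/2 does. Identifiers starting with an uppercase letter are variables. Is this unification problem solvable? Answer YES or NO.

Decompose wrap/1: leaf(cons(T, cons(c, nil))) = leaf(W).
Decompose leaf/1: cons(T, cons(c, nil)) = W.
Bind W := cons(T, cons(c, nil)); no other remaining equation mentions W.
Decompose mk/2: mk(Y1, nil) = mk(wrap(B), nil),  wrap(N) = wrap(cons(B, wrap(Y1))).
Decompose mk/2: Y1 = wrap(B),  nil = nil.
Bind Y1 := wrap(B); substituting into the one remaining equation that mentions Y1 gives: wrap(N) = wrap(cons(B, wrap(wrap(B)))).
Delete trivial equation nil = nil.
Decompose wrap/1: N = cons(B, wrap(wrap(B))).
Bind N := cons(B, wrap(wrap(B))); substituting into the remaining equation gives: wrap(cons(wrap(cons(cons(B, wrap(wrap(B))), cons(B, wrap(wrap(B))))), B)) = wrap(cons(T, leaf(leaf(false)))).
Decompose wrap/1: cons(wrap(cons(cons(B, wrap(wrap(B))), cons(B, wrap(wrap(B))))), B) = cons(T, leaf(leaf(false))).
Decompose cons/2: wrap(cons(cons(B, wrap(wrap(B))), cons(B, wrap(wrap(B))))) = T,  B = leaf(leaf(false)).
Bind T := wrap(cons(cons(B, wrap(wrap(B))), cons(B, wrap(wrap(B))))); no other remaining equation mentions T. Substituting into the earlier binding gives W := cons(wrap(cons(cons(B, wrap(wrap(B))), cons(B, wrap(wrap(B))))), cons(c, nil)).
Bind B := leaf(leaf(false)). Substituting into the earlier bindings gives W := cons(wrap(cons(cons(leaf(leaf(false)), wrap(wrap(leaf(leaf(false))))), cons(leaf(leaf(false)), wrap(wrap(leaf(leaf(false))))))), cons(c, nil)), Y1 := wrap(leaf(leaf(false))), N := cons(leaf(leaf(false)), wrap(wrap(leaf(leaf(false))))), T := wrap(cons(cons(leaf(leaf(false)), wrap(wrap(leaf(leaf(false))))), cons(leaf(leaf(false)), wrap(wrap(leaf(leaf(false))))))).
No equations remain and no clash or occurs-check failure arose, so a unifier exists.

YES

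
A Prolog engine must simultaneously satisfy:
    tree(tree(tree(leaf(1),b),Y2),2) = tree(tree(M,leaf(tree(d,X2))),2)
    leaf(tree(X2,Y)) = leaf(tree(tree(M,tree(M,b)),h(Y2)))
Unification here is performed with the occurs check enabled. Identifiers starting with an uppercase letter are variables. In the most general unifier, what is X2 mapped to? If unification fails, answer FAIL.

tree(tree(leaf(1),b),tree(tree(leaf(1),b),b))

Decompose tree/2: tree(tree(leaf(1),b),Y2) = tree(M,leaf(tree(d,X2))),  2 = 2.
Decompose tree/2: tree(leaf(1),b) = M,  Y2 = leaf(tree(d,X2)).
Bind M := tree(leaf(1),b); substituting into the one remaining equation that mentions M gives: leaf(tree(X2,Y)) = leaf(tree(tree(tree(leaf(1),b),tree(tree(leaf(1),b),b)),h(Y2))).
Bind Y2 := leaf(tree(d,X2)); substituting into the one remaining equation that mentions Y2 gives: leaf(tree(X2,Y)) = leaf(tree(tree(tree(leaf(1),b),tree(tree(leaf(1),b),b)),h(leaf(tree(d,X2))))).
Delete trivial equation 2 = 2.
Decompose leaf/1: tree(X2,Y) = tree(tree(tree(leaf(1),b),tree(tree(leaf(1),b),b)),h(leaf(tree(d,X2)))).
Decompose tree/2: X2 = tree(tree(leaf(1),b),tree(tree(leaf(1),b),b)),  Y = h(leaf(tree(d,X2))).
Bind X2 := tree(tree(leaf(1),b),tree(tree(leaf(1),b),b)); substituting into the remaining equation gives: Y = h(leaf(tree(d,tree(tree(leaf(1),b),tree(tree(leaf(1),b),b))))). Substituting into the earlier binding gives Y2 := leaf(tree(d,tree(tree(leaf(1),b),tree(tree(leaf(1),b),b)))).
Bind Y := h(leaf(tree(d,tree(tree(leaf(1),b),tree(tree(leaf(1),b),b))))).
MGU = { M -> tree(leaf(1),b), Y2 -> leaf(tree(d,tree(tree(leaf(1),b),tree(tree(leaf(1),b),b)))), X2 -> tree(tree(leaf(1),b),tree(tree(leaf(1),b),b)), Y -> h(leaf(tree(d,tree(tree(leaf(1),b),tree(tree(leaf(1),b),b))))) }, so X2 -> tree(tree(leaf(1),b),tree(tree(leaf(1),b),b)).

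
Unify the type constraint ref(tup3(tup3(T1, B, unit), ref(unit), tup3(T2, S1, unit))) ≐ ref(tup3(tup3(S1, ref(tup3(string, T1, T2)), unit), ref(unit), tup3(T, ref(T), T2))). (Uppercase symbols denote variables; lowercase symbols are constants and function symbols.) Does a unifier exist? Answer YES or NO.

Decompose ref/1: tup3(tup3(T1, B, unit), ref(unit), tup3(T2, S1, unit)) ≐ tup3(tup3(S1, ref(tup3(string, T1, T2)), unit), ref(unit), tup3(T, ref(T), T2)).
Decompose tup3/3: tup3(T1, B, unit) ≐ tup3(S1, ref(tup3(string, T1, T2)), unit),  ref(unit) ≐ ref(unit),  tup3(T2, S1, unit) ≐ tup3(T, ref(T), T2).
Decompose tup3/3: T1 ≐ S1,  B ≐ ref(tup3(string, T1, T2)),  unit ≐ unit.
Bind T1 := S1; substituting into the one remaining equation that mentions T1 gives: B ≐ ref(tup3(string, S1, T2)).
Bind B := ref(tup3(string, S1, T2)); no other remaining equation mentions B.
Delete trivial equation unit ≐ unit.
Delete trivial equation ref(unit) ≐ ref(unit).
Decompose tup3/3: T2 ≐ T,  S1 ≐ ref(T),  unit ≐ T2.
Bind T2 := T; substituting into the one remaining equation that mentions T2 gives: unit ≐ T. Substituting into the earlier binding gives B := ref(tup3(string, S1, T)).
Bind S1 := ref(T); no other remaining equation mentions S1. Substituting into the earlier bindings gives T1 := ref(T), B := ref(tup3(string, ref(T), T)).
Bind T := unit. Substituting into the earlier bindings gives T1 := ref(unit), B := ref(tup3(string, ref(unit), unit)), T2 := unit, S1 := ref(unit).
No equations remain and no clash or occurs-check failure arose, so a unifier exists.

YES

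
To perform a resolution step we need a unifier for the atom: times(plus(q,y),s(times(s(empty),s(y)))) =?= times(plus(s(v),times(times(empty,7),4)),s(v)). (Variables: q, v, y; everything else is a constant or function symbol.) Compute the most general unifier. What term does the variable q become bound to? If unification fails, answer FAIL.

s(times(s(empty),s(times(times(empty,7),4))))

Decompose times/2: plus(q,y) =?= plus(s(v),times(times(empty,7),4)),  s(times(s(empty),s(y))) =?= s(v).
Decompose plus/2: q =?= s(v),  y =?= times(times(empty,7),4).
Bind q := s(v); no other remaining equation mentions q.
Bind y := times(times(empty,7),4); substituting into the remaining equation gives: s(times(s(empty),s(times(times(empty,7),4)))) =?= s(v).
Decompose s/1: times(s(empty),s(times(times(empty,7),4))) =?= v.
Bind v := times(s(empty),s(times(times(empty,7),4))). Substituting into the earlier binding gives q := s(times(s(empty),s(times(times(empty,7),4)))).
MGU = { q := s(times(s(empty),s(times(times(empty,7),4)))), y := times(times(empty,7),4), v := times(s(empty),s(times(times(empty,7),4))) }, so q := s(times(s(empty),s(times(times(empty,7),4)))).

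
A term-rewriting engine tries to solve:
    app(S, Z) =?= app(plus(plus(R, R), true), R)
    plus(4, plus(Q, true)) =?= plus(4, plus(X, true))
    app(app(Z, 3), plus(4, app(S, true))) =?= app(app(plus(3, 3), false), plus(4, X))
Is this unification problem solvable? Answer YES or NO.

Decompose app/2: S =?= plus(plus(R, R), true),  Z =?= R.
Bind S := plus(plus(R, R), true); substituting into the one remaining equation that mentions S gives: app(app(Z, 3), plus(4, app(plus(plus(R, R), true), true))) =?= app(app(plus(3, 3), false), plus(4, X)).
Bind Z := R; substituting into the one remaining equation that mentions Z gives: app(app(R, 3), plus(4, app(plus(plus(R, R), true), true))) =?= app(app(plus(3, 3), false), plus(4, X)).
Decompose plus/2: 4 =?= 4,  plus(Q, true) =?= plus(X, true).
Delete trivial equation 4 =?= 4.
Decompose plus/2: Q =?= X,  true =?= true.
Bind Q := X; no other remaining equation mentions Q.
Delete trivial equation true =?= true.
Decompose app/2: app(R, 3) =?= app(plus(3, 3), false),  plus(4, app(plus(plus(R, R), true), true)) =?= plus(4, X).
Decompose app/2: R =?= plus(3, 3),  3 =?= false.
Bind R := plus(3, 3); substituting into the one remaining equation that mentions R gives: plus(4, app(plus(plus(plus(3, 3), plus(3, 3)), true), true)) =?= plus(4, X). Substituting into the earlier bindings gives S := plus(plus(plus(3, 3), plus(3, 3)), true), Z := plus(3, 3).
Clash: constants 3 and false differ; no unifier exists.

NO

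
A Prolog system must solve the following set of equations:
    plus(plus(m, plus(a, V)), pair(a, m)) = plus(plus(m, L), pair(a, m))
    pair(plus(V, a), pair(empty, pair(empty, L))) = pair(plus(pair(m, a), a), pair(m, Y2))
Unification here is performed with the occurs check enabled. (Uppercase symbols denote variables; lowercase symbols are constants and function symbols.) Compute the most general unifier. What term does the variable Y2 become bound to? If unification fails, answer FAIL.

Decompose plus/2: plus(m, plus(a, V)) = plus(m, L),  pair(a, m) = pair(a, m).
Decompose plus/2: m = m,  plus(a, V) = L.
Delete trivial equation m = m.
Bind L := plus(a, V); substituting into the one remaining equation that mentions L gives: pair(plus(V, a), pair(empty, pair(empty, plus(a, V)))) = pair(plus(pair(m, a), a), pair(m, Y2)).
Delete trivial equation pair(a, m) = pair(a, m).
Decompose pair/2: plus(V, a) = plus(pair(m, a), a),  pair(empty, pair(empty, plus(a, V))) = pair(m, Y2).
Decompose plus/2: V = pair(m, a),  a = a.
Bind V := pair(m, a); substituting into the one remaining equation that mentions V gives: pair(empty, pair(empty, plus(a, pair(m, a)))) = pair(m, Y2). Substituting into the earlier binding gives L := plus(a, pair(m, a)).
Delete trivial equation a = a.
Decompose pair/2: empty = m,  pair(empty, plus(a, pair(m, a))) = Y2.
Clash: constants empty and m differ; no unifier exists.

FAIL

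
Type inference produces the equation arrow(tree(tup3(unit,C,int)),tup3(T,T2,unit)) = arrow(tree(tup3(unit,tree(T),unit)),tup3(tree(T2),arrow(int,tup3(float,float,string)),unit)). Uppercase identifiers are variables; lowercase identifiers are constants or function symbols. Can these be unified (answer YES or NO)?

Decompose arrow/2: tree(tup3(unit,C,int)) = tree(tup3(unit,tree(T),unit)),  tup3(T,T2,unit) = tup3(tree(T2),arrow(int,tup3(float,float,string)),unit).
Decompose tree/1: tup3(unit,C,int) = tup3(unit,tree(T),unit).
Decompose tup3/3: unit = unit,  C = tree(T),  int = unit.
Delete trivial equation unit = unit.
Bind C := tree(T); no other remaining equation mentions C.
Clash: constants int and unit differ; no unifier exists.

NO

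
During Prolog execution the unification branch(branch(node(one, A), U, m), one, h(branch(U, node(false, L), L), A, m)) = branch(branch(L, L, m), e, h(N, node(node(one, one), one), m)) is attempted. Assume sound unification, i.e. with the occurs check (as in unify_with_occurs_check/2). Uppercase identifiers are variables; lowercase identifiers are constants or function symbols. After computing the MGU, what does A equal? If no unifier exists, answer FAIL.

FAIL

Decompose branch/3: branch(node(one, A), U, m) = branch(L, L, m),  one = e,  h(branch(U, node(false, L), L), A, m) = h(N, node(node(one, one), one), m).
Decompose branch/3: node(one, A) = L,  U = L,  m = m.
Bind L := node(one, A); substituting into the 2 remaining equations that mention L gives: U = node(one, A),  h(branch(U, node(false, node(one, A)), node(one, A)), A, m) = h(N, node(node(one, one), one), m).
Bind U := node(one, A); substituting into the one remaining equation that mentions U gives: h(branch(node(one, A), node(false, node(one, A)), node(one, A)), A, m) = h(N, node(node(one, one), one), m).
Delete trivial equation m = m.
Clash: constants one and e differ; no unifier exists.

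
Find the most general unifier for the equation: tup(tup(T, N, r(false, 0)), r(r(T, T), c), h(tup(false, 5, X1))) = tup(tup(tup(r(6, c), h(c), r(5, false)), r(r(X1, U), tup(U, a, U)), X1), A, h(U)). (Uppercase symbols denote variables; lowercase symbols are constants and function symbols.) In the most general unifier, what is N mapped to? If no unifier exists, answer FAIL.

r(r(r(false, 0), tup(false, 5, r(false, 0))), tup(tup(false, 5, r(false, 0)), a, tup(false, 5, r(false, 0))))

Decompose tup/3: tup(T, N, r(false, 0)) = tup(tup(r(6, c), h(c), r(5, false)), r(r(X1, U), tup(U, a, U)), X1),  r(r(T, T), c) = A,  h(tup(false, 5, X1)) = h(U).
Decompose tup/3: T = tup(r(6, c), h(c), r(5, false)),  N = r(r(X1, U), tup(U, a, U)),  r(false, 0) = X1.
Bind T := tup(r(6, c), h(c), r(5, false)); substituting into the one remaining equation that mentions T gives: r(r(tup(r(6, c), h(c), r(5, false)), tup(r(6, c), h(c), r(5, false))), c) = A.
Bind N := r(r(X1, U), tup(U, a, U)); no other remaining equation mentions N.
Bind X1 := r(false, 0); substituting into the one remaining equation that mentions X1 gives: h(tup(false, 5, r(false, 0))) = h(U). Substituting into the earlier binding gives N := r(r(r(false, 0), U), tup(U, a, U)).
Bind A := r(r(tup(r(6, c), h(c), r(5, false)), tup(r(6, c), h(c), r(5, false))), c); no other remaining equation mentions A.
Decompose h/1: tup(false, 5, r(false, 0)) = U.
Bind U := tup(false, 5, r(false, 0)). Substituting into the earlier binding gives N := r(r(r(false, 0), tup(false, 5, r(false, 0))), tup(tup(false, 5, r(false, 0)), a, tup(false, 5, r(false, 0)))).
MGU = { T := tup(r(6, c), h(c), r(5, false)), N := r(r(r(false, 0), tup(false, 5, r(false, 0))), tup(tup(false, 5, r(false, 0)), a, tup(false, 5, r(false, 0)))), X1 := r(false, 0), A := r(r(tup(r(6, c), h(c), r(5, false)), tup(r(6, c), h(c), r(5, false))), c), U := tup(false, 5, r(false, 0)) }, so N := r(r(r(false, 0), tup(false, 5, r(false, 0))), tup(tup(false, 5, r(false, 0)), a, tup(false, 5, r(false, 0)))).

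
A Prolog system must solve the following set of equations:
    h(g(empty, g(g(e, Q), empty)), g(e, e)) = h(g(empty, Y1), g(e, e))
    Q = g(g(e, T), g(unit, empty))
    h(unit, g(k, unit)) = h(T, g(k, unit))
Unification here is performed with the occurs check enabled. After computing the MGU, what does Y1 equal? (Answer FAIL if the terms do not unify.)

Decompose h/2: g(empty, g(g(e, Q), empty)) = g(empty, Y1),  g(e, e) = g(e, e).
Decompose g/2: empty = empty,  g(g(e, Q), empty) = Y1.
Delete trivial equation empty = empty.
Bind Y1 := g(g(e, Q), empty); no other remaining equation mentions Y1.
Delete trivial equation g(e, e) = g(e, e).
Bind Q := g(g(e, T), g(unit, empty)); no other remaining equation mentions Q. Substituting into the earlier binding gives Y1 := g(g(e, g(g(e, T), g(unit, empty))), empty).
Decompose h/2: unit = T,  g(k, unit) = g(k, unit).
Bind T := unit; no other remaining equation mentions T. Substituting into the earlier bindings gives Y1 := g(g(e, g(g(e, unit), g(unit, empty))), empty), Q := g(g(e, unit), g(unit, empty)).
Delete trivial equation g(k, unit) = g(k, unit).
MGU = { Y1 -> g(g(e, g(g(e, unit), g(unit, empty))), empty), Q -> g(g(e, unit), g(unit, empty)), T -> unit }, so Y1 -> g(g(e, g(g(e, unit), g(unit, empty))), empty).

g(g(e, g(g(e, unit), g(unit, empty))), empty)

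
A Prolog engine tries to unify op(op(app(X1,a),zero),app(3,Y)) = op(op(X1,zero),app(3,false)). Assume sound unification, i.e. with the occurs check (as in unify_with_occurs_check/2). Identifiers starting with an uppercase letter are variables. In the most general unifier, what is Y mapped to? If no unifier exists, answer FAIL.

FAIL

Decompose op/2: op(app(X1,a),zero) = op(X1,zero),  app(3,Y) = app(3,false).
Decompose op/2: app(X1,a) = X1,  zero = zero.
Occurs check fails: X1 occurs in app(X1,a); the equation X1 = app(X1,a) has no finite solution.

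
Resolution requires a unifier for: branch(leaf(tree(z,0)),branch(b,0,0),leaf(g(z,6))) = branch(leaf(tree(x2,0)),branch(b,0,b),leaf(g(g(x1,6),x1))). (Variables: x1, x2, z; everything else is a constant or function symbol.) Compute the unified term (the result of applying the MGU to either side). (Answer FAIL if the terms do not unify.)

Decompose branch/3: leaf(tree(z,0)) = leaf(tree(x2,0)),  branch(b,0,0) = branch(b,0,b),  leaf(g(z,6)) = leaf(g(g(x1,6),x1)).
Decompose leaf/1: tree(z,0) = tree(x2,0).
Decompose tree/2: z = x2,  0 = 0.
Bind z := x2; substituting into the one remaining equation that mentions z gives: leaf(g(x2,6)) = leaf(g(g(x1,6),x1)).
Delete trivial equation 0 = 0.
Decompose branch/3: b = b,  0 = 0,  0 = b.
Delete trivial equation b = b.
Delete trivial equation 0 = 0.
Clash: constants 0 and b differ; no unifier exists.

FAIL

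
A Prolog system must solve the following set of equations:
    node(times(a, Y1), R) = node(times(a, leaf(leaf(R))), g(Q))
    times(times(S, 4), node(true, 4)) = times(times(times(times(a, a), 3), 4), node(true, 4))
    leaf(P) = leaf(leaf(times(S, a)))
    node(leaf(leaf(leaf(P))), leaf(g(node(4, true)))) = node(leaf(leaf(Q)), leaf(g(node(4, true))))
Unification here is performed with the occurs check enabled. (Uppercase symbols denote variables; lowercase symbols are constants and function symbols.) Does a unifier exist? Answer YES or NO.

YES

Decompose node/2: times(a, Y1) = times(a, leaf(leaf(R))),  R = g(Q).
Decompose times/2: a = a,  Y1 = leaf(leaf(R)).
Delete trivial equation a = a.
Bind Y1 := leaf(leaf(R)); no other remaining equation mentions Y1.
Bind R := g(Q); no other remaining equation mentions R. Substituting into the earlier binding gives Y1 := leaf(leaf(g(Q))).
Decompose times/2: times(S, 4) = times(times(times(a, a), 3), 4),  node(true, 4) = node(true, 4).
Decompose times/2: S = times(times(a, a), 3),  4 = 4.
Bind S := times(times(a, a), 3); substituting into the one remaining equation that mentions S gives: leaf(P) = leaf(leaf(times(times(times(a, a), 3), a))).
Delete trivial equation 4 = 4.
Delete trivial equation node(true, 4) = node(true, 4).
Decompose leaf/1: P = leaf(times(times(times(a, a), 3), a)).
Bind P := leaf(times(times(times(a, a), 3), a)); substituting into the remaining equation gives: node(leaf(leaf(leaf(leaf(times(times(times(a, a), 3), a))))), leaf(g(node(4, true)))) = node(leaf(leaf(Q)), leaf(g(node(4, true)))).
Decompose node/2: leaf(leaf(leaf(leaf(times(times(times(a, a), 3), a))))) = leaf(leaf(Q)),  leaf(g(node(4, true))) = leaf(g(node(4, true))).
Decompose leaf/1: leaf(leaf(leaf(times(times(times(a, a), 3), a)))) = leaf(Q).
Decompose leaf/1: leaf(leaf(times(times(times(a, a), 3), a))) = Q.
Bind Q := leaf(leaf(times(times(times(a, a), 3), a))); no other remaining equation mentions Q. Substituting into the earlier bindings gives Y1 := leaf(leaf(g(leaf(leaf(times(times(times(a, a), 3), a)))))), R := g(leaf(leaf(times(times(times(a, a), 3), a)))).
Delete trivial equation leaf(g(node(4, true))) = leaf(g(node(4, true))).
No equations remain and no clash or occurs-check failure arose, so a unifier exists.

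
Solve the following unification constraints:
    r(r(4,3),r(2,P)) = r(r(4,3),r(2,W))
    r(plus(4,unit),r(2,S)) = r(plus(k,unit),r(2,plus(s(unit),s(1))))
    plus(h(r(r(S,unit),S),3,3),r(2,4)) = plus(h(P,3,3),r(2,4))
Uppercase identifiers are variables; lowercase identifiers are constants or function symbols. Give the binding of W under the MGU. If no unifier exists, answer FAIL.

Decompose r/2: r(4,3) = r(4,3),  r(2,P) = r(2,W).
Delete trivial equation r(4,3) = r(4,3).
Decompose r/2: 2 = 2,  P = W.
Delete trivial equation 2 = 2.
Bind P := W; substituting into the one remaining equation that mentions P gives: plus(h(r(r(S,unit),S),3,3),r(2,4)) = plus(h(W,3,3),r(2,4)).
Decompose r/2: plus(4,unit) = plus(k,unit),  r(2,S) = r(2,plus(s(unit),s(1))).
Decompose plus/2: 4 = k,  unit = unit.
Clash: constants 4 and k differ; no unifier exists.

FAIL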